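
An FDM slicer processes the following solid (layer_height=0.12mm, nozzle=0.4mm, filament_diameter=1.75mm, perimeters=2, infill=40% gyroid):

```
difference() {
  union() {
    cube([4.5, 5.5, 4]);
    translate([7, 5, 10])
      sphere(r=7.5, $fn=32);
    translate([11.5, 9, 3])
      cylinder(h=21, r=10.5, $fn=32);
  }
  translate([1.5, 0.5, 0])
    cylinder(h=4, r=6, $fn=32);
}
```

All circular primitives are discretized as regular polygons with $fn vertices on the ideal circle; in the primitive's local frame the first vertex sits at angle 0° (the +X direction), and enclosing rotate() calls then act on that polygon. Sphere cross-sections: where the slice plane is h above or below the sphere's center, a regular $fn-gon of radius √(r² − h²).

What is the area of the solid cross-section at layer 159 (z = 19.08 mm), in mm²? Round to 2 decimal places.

344.14 mm²

At z = 19.08 mm: the cube is absent (z outside [0, 4]); the sphere at (7, 5) is absent (|z−center|=9.080 > r=7.5); the r=10.5 cylinder at (11.5, 9) contributes a regular 32-gon of circumradius 10.5 (area = (32/2)·10.500²·sin(360°/32) = 344.14 mm²); Combining (union): only the r=10.5 cylinder at (11.5, 9) is present, so the union is just that shape — area = 344.14 mm²; the cylinder at (1.5, 0.5) is absent (z outside [0, 4]); After the difference (first − rest): none of the subtracted shapes is present at this height, so the result so far is unchanged — area = 344.14 mm². Overall, the cross-section is a single solid region. Net area = 344.14 mm².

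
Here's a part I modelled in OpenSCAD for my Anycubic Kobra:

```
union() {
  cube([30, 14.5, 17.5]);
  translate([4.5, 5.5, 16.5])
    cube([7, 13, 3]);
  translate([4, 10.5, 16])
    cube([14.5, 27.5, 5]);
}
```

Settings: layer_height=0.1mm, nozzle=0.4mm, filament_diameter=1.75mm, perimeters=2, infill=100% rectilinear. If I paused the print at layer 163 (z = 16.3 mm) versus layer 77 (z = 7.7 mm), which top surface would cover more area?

Layer 163 (z = 16.3): the cube (footprint 30×14.5) is included at this height (area 435.00 mm²); the cube at (4.5, 5.5) is absent (z outside [16.5, 19.5]); the cube at (4, 10.5) is present — its section is the full 14.5×27.5 rectangle (area 398.75 mm²); Combining (union): the regions partially overlap — summed areas 833.75 mm² minus the doubly-counted overlap 58.00 mm² gives 775.75 mm² — area = 775.75 mm². So its area = 775.75 mm². Layer 77 (z = 7.7): the cube is present — its section is the full 30×14.5 rectangle (area 435.00 mm²); the cube at (4.5, 5.5) is absent (z outside [16.5, 19.5]); the cube at (4, 10.5) is absent (z outside [16, 21]); Taking the union: only the 30×14.5 cube is present, so the union is just that shape — area = 435.00 mm². So its area = 435.00 mm². Layer 163 is larger (775.75 vs 435.00 mm²).

layer 163 (z = 16.3 mm)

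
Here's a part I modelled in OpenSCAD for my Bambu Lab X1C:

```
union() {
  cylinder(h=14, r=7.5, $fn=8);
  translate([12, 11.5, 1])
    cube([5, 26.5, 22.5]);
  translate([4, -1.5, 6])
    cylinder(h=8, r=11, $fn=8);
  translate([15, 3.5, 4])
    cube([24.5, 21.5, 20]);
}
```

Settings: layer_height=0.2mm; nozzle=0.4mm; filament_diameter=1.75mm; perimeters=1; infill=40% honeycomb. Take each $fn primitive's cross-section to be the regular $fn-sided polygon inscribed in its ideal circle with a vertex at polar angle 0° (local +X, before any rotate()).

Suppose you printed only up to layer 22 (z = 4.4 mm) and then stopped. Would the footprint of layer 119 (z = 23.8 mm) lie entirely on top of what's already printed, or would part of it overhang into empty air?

Compare the two slices. At z = 4.4: the r=7.5 cylinder gives a regular 8-gon of circumradius 7.5 (constant along its height) (area = (8/2)·7.500²·sin(360°/8) = 159.10 mm²); the 5×26.5 cube at (12, 11.5) contributes its full rectangle (area 132.50 mm²); the cylinder at (4, -1.5) is not intersected at this z (z outside [6, 14]); the 24.5×21.5 cube at (15, 3.5) contributes its full rectangle (area 526.75 mm²); Merging all regions: the regions partially overlap — summed areas 818.35 mm² minus the doubly-counted overlap 27.00 mm² gives 791.35 mm² — area = 791.35 mm². At z = 23.8: the cylinder is not intersected at this z (z outside [0, 14]); the cube at (12, 11.5) is not intersected at this z (z outside [1, 23.5]); the cylinder at (4, -1.5) does not reach this height (z outside [6, 14]); the 24.5×21.5 cube at (15, 3.5) contributes its full rectangle (area 526.75 mm²); Merging all regions: only the 24.5×21.5 cube at (15, 3.5) is present, so the union is just that shape — area = 526.75 mm². Checking containment: the cross-section at z = 23.8 is a subset of the cross-section at z = 4.4.

entirely on top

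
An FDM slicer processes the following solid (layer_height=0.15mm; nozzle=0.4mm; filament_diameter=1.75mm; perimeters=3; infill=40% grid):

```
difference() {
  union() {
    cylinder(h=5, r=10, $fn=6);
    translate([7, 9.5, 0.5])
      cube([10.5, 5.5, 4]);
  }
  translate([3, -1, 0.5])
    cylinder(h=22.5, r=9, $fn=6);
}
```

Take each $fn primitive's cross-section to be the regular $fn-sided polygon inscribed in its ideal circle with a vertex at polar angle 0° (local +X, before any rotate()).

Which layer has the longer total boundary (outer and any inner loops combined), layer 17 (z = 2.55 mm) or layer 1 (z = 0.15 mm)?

Layer 17 (z = 2.55): the cylinder: section is a regular 6-gon, circumradius r=10 (perimeter = 2·6·10.000·sin(180°/6) = 60.00 mm); the cube at (7, 9.5) (footprint 10.5×5.5) is included at this height (perimeter 32.00 mm); Combining (union): the 2 present regions are separate (no shared area or edge), so areas and boundary lengths simply add and each stays a separate island — boundary = 92.00 mm; the r=9 cylinder at (3, -1) contributes a regular 6-gon of circumradius 9 (perimeter = 2·6·9.000·sin(180°/6) = 54.00 mm); Subtracting the remaining from the first: starting from that combined region, the r=9 cylinder at (3, -1) partially overlaps it — only the 177.82 mm² overlap (of its 210.44 mm²) is removed, clipping the outline — boundary = 93.00 mm. So its perimeter = 93.00 mm. Layer 1 (z = 0.15): the r=10 cylinder gives a regular 6-gon of circumradius 10 (constant along its height) (perimeter = 2·6·10.000·sin(180°/6) = 60.00 mm); the cube at (7, 9.5) is absent (z outside [0.5, 4.5]); Taking the union: only the r=10 cylinder is present, so the union is just that shape — boundary = 60.00 mm; the cylinder at (3, -1) is absent (z outside [0.5, 23]); Subtracting the remaining from the first: none of the subtracted shapes is present at this height, so the result so far is unchanged — boundary = 60.00 mm. So its perimeter = 60.00 mm. Layer 17 is larger (93.00 vs 60.00 mm).

layer 17 (z = 2.55 mm)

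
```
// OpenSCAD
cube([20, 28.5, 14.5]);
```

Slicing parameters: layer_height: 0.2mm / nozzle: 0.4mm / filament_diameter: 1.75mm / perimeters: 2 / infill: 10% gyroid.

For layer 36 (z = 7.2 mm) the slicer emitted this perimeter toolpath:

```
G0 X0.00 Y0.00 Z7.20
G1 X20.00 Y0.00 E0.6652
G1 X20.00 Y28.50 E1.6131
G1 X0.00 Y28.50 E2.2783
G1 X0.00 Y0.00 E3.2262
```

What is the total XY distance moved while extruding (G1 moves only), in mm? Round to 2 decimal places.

97.00 mm

Sum the Euclidean lengths of each G1 segment: total = 97.00 mm.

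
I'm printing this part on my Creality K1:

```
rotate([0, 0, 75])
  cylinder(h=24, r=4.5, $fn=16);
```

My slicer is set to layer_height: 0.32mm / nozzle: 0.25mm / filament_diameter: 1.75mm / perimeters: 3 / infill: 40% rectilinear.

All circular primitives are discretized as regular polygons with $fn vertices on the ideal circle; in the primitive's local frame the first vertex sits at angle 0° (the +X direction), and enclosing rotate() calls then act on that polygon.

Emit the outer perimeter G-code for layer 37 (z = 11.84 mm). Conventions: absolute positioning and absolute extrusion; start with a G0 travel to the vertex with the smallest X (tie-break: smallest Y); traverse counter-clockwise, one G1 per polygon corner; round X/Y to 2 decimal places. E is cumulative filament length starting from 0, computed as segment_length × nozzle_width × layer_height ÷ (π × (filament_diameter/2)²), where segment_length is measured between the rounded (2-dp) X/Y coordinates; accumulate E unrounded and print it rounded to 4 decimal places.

G0 X-4.46 Y-0.59 Z11.84
G1 X-3.90 Y-2.25 E0.0583
G1 X-2.74 Y-3.57 E0.1167
G1 X-1.16 Y-4.35 E0.1753
G1 X0.59 Y-4.46 E0.2336
G1 X2.25 Y-3.90 E0.2919
G1 X3.57 Y-2.74 E0.3504
G1 X4.35 Y-1.16 E0.4090
G1 X4.46 Y0.59 E0.4673
G1 X3.90 Y2.25 E0.5256
G1 X2.74 Y3.57 E0.5840
G1 X1.16 Y4.35 E0.6426
G1 X-0.59 Y4.46 E0.7009
G1 X-2.25 Y3.90 E0.7592
G1 X-3.57 Y2.74 E0.8176
G1 X-4.35 Y1.16 E0.8762
G1 X-4.46 Y-0.59 E0.9346

At z = 11.84 mm: the cylinder: section is a regular 16-gon, circumradius r=4.5; (rotated 75° about Z; rotation is an isometry so areas/perimeters/island counts are preserved). The outline is a single polygon with 16 vertices. Extrusion per mm of travel: 0.25 × 0.32 / (π × 0.875²) = 0.033260. Accumulating E over each segment gives final E = 0.9346.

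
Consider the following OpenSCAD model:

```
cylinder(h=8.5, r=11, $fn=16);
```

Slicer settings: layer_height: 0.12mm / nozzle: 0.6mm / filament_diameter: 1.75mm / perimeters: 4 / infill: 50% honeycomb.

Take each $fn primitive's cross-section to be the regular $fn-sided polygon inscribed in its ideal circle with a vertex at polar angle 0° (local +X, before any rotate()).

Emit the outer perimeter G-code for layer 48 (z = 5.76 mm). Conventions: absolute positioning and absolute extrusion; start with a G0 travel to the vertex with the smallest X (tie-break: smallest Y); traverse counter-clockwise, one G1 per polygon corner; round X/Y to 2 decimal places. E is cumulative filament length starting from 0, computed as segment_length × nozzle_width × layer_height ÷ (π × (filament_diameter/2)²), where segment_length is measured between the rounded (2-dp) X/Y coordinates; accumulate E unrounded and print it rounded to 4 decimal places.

At z = 5.76 mm: the r=11 cylinder contributes a regular 16-gon of circumradius 11. The outline is a single polygon with 16 vertices. Extrusion per mm of travel: 0.6 × 0.12 / (π × 0.875²) = 0.029934. Accumulating E over each segment gives final E = 2.0555.

G0 X-11.00 Y0.00 Z5.76
G1 X-10.16 Y-4.21 E0.1285
G1 X-7.78 Y-7.78 E0.2569
G1 X-4.21 Y-10.16 E0.3854
G1 X0.00 Y-11.00 E0.5139
G1 X4.21 Y-10.16 E0.6424
G1 X7.78 Y-7.78 E0.7708
G1 X10.16 Y-4.21 E0.8993
G1 X11.00 Y0.00 E1.0278
G1 X10.16 Y4.21 E1.1563
G1 X7.78 Y7.78 E1.2847
G1 X4.21 Y10.16 E1.4131
G1 X0.00 Y11.00 E1.5417
G1 X-4.21 Y10.16 E1.6702
G1 X-7.78 Y7.78 E1.7986
G1 X-10.16 Y4.21 E1.9270
G1 X-11.00 Y0.00 E2.0555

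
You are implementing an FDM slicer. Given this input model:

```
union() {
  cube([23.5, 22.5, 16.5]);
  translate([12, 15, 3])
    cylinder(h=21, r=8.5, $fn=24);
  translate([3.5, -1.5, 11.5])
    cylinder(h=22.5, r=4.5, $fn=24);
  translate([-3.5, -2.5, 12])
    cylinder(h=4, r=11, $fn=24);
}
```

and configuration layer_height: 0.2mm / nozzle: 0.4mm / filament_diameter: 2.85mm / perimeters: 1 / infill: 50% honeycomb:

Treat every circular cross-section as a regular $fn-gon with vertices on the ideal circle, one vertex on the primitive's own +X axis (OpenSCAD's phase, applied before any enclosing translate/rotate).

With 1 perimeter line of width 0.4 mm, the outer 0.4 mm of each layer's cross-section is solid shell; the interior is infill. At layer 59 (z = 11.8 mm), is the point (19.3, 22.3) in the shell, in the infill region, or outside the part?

At z = 11.8 mm: the cube (footprint 23.5×22.5) is included at this height; the cylinder at (12, 15): section is a regular 24-gon, circumradius r=8.5; the r=4.5 cylinder at (3.5, -1.5) contributes a regular 24-gon of circumradius 4.5; the cylinder at (-3.5, -2.5) does not reach this height (z outside [12, 16]); Taking the union: the regions partially overlap (shared area 237.17 mm²), so overlapping operands fuse into one piece — 1 connected region. Overall, the cross-section is a single solid region. The nearest boundary edge runs (15.91, 22.50)→(23.50, 22.50); distance from the point to it = 0.20 mm. The point is inside the cross-section, 0.20 mm from the nearest boundary — within the 0.4 mm shell band (1 × 0.4).

shell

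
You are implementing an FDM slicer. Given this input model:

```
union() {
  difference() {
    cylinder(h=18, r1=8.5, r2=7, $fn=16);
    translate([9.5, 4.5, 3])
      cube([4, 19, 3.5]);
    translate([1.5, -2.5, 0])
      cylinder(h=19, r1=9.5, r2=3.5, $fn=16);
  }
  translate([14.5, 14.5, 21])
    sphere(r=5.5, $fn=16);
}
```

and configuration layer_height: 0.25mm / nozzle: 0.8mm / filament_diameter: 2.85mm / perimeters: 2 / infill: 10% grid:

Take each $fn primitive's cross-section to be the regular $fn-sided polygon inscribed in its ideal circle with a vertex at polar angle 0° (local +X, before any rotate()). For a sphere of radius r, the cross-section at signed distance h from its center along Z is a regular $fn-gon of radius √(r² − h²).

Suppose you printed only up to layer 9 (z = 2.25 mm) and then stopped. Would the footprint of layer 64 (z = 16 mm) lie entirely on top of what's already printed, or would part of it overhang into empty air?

part overhangs

Compare the two slices. At z = 2.25: the cone contributes a regular 16-gon of circumradius 8.312 (interpolated between r1=8.5 and r2=7 at t=0.125) (area = (16/2)·8.312²·sin(360°/16) = 211.54 mm²); the cube at (9.5, 4.5) is not intersected at this z (z outside [3, 6.5]); the cone at (1.5, -2.5) (r1=9.5→r2=3.5) has section circumradius 8.789 here — a regular 16-gon (area = (16/2)·8.789²·sin(360°/16) = 236.51 mm²); After the difference (first − rest): starting from the cone (211.54 mm²), the cone at (1.5, -2.5) partially overlaps it — only the 174.36 mm² overlap (of its 236.51 mm²) is removed, clipping the outline — area = 37.18 mm²; the sphere at (14.5, 14.5) is not intersected at this z (|z−center|=18.750 > r=5.5); Merging all regions: only the result so far is present, so the union is just that shape — area = 37.18 mm². At z = 16: the cone: at t=0.889 of its height the radius interpolates to r₁+(r₂−r₁)t = 7.167, giving a regular 16-gon of that circumradius (area = (16/2)·7.167²·sin(360°/16) = 157.24 mm²); the cube at (9.5, 4.5) is absent (z outside [3, 6.5]); the cone at (1.5, -2.5): at t=0.842 of its height the radius interpolates to r₁+(r₂−r₁)t = 4.447, giving a regular 16-gon of that circumradius (area = (16/2)·4.447²·sin(360°/16) = 60.55 mm²); After the difference (first − rest): starting from the cone (157.24 mm²), the cone at (1.5, -2.5) partially overlaps it — only the 59.88 mm² overlap (of its 60.55 mm²) is removed, clipping the outline — area = 97.36 mm²; the r=5.5 sphere at (14.5, 14.5) slices to a regular 16-gon of circumradius 2.291 (√(r²−h²) with h=5 from center) (area = (16/2)·2.291²·sin(360°/16) = 16.07 mm²); Taking the union: the 2 present regions are separate (no shared area or edge), so areas and boundary lengths simply add and each stays a separate island — area = 113.43 mm². Checking containment: at z = 16 the cross-section extends beyond the z = 2.25 cross-section by about 100.12 mm².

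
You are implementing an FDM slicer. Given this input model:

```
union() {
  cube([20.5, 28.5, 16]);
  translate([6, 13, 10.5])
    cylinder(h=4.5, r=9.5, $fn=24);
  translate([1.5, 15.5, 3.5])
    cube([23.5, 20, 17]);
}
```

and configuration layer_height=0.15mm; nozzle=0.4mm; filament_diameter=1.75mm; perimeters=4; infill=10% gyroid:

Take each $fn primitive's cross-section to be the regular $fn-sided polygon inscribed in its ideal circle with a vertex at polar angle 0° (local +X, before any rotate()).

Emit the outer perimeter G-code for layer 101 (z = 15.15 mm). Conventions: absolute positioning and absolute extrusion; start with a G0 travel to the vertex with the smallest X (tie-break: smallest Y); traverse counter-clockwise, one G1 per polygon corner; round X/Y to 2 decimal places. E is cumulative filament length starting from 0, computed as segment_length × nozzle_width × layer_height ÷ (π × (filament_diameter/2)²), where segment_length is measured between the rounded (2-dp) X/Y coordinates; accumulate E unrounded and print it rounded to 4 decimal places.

At z = 15.15 mm: the cube (footprint 20.5×28.5) is included at this height; the cylinder at (6, 13) does not reach this height (z outside [10.5, 15]); the cube at (1.5, 15.5) is present — its section is the full 23.5×20 rectangle; Combining (union): the regions partially overlap (shared area 247.00 mm²), so overlapping operands fuse into one piece — 1 connected region. The outline is a single polygon with 8 vertices. Extrusion per mm of travel: 0.4 × 0.15 / (π × 0.875²) = 0.024945. Accumulating E over each segment gives final E = 3.0184.

G0 X0.00 Y0.00 Z15.15
G1 X20.50 Y0.00 E0.5114
G1 X20.50 Y15.50 E0.8980
G1 X25.00 Y15.50 E1.0103
G1 X25.00 Y35.50 E1.5092
G1 X1.50 Y35.50 E2.0954
G1 X1.50 Y28.50 E2.2700
G1 X0.00 Y28.50 E2.3074
G1 X0.00 Y0.00 E3.0184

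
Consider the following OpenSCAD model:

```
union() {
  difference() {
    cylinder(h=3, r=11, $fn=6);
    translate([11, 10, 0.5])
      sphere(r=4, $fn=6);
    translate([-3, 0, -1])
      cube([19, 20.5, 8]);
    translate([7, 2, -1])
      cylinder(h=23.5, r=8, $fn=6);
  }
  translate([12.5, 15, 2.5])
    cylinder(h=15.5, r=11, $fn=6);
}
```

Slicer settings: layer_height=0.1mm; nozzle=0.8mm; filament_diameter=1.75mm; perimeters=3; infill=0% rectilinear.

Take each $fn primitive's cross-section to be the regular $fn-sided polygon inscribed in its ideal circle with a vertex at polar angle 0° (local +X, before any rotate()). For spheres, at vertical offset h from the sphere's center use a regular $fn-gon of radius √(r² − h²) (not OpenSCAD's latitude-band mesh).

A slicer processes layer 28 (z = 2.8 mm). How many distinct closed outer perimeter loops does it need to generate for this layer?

2

At z = 2.8 mm: the r=11 cylinder contributes a regular 6-gon of circumradius 11; the sphere at (11, 10): section is a regular 6-gon, circumradius = √(r²−h²) = √(4²−2.3²) = 3.273; the 19×20.5 cube at (-3, 0) contributes its full rectangle; the r=8 cylinder at (7, 2) gives a regular 6-gon of circumradius 8 (constant along its height); After the difference (first − rest): starting from the r=11 cylinder, the r=4 sphere at (11, 10) misses the remaining region (no effect); the 19×20.5 cube at (-3, 0) partially overlaps it — only the 107.17 mm² overlap (of its 389.50 mm²) is removed, clipping the outline; the r=8 cylinder at (7, 2) partially overlaps it — only the 39.43 mm² overlap (of its 166.28 mm²) is removed, clipping the outline — 1 connected region; the r=11 cylinder at (12.5, 15) gives a regular 6-gon of circumradius 11 (constant along its height); Taking the union: the 2 present regions are separate (no shared area or edge), so areas and boundary lengths simply add and each stays a separate island — 2 connected regions. The result has 2 disconnected regions.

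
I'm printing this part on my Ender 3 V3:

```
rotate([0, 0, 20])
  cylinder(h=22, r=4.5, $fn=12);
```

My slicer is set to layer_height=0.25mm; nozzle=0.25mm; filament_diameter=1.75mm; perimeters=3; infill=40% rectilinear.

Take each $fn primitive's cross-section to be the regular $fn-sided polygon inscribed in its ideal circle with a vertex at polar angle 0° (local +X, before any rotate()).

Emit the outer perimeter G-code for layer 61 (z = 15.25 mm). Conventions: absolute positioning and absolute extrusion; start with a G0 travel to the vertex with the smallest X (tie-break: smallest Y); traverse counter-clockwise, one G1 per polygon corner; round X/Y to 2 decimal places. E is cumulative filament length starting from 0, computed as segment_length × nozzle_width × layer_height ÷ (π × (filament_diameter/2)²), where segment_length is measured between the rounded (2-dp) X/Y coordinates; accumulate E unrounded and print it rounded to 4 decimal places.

At z = 15.25 mm: the r=4.5 cylinder contributes a regular 12-gon of circumradius 4.5; (whole slice rotated 20° about Z — lengths, areas and connectivity unchanged). The outline is a single polygon with 12 vertices. Extrusion per mm of travel: 0.25 × 0.25 / (π × 0.875²) = 0.025984. Accumulating E over each segment gives final E = 0.7263.

G0 X-4.43 Y0.78 Z15.25
G1 X-4.23 Y-1.54 E0.0605
G1 X-2.89 Y-3.45 E0.1211
G1 X-0.78 Y-4.43 E0.1816
G1 X1.54 Y-4.23 E0.2421
G1 X3.45 Y-2.89 E0.3027
G1 X4.43 Y-0.78 E0.3632
G1 X4.23 Y1.54 E0.4237
G1 X2.89 Y3.45 E0.4843
G1 X0.78 Y4.43 E0.5448
G1 X-1.54 Y4.23 E0.6053
G1 X-3.45 Y2.89 E0.6659
G1 X-4.43 Y0.78 E0.7263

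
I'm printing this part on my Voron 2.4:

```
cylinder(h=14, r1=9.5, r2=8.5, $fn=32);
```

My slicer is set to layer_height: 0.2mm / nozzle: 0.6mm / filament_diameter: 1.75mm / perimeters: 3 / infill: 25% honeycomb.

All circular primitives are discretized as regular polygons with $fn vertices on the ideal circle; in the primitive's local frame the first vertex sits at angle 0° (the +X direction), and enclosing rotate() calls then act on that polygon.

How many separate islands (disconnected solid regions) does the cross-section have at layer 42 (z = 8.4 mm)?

At z = 8.4 mm: the cone (r1=9.5→r2=8.5) has section circumradius 8.900 here — a regular 32-gon. Overall, the cross-section is a single solid region. Island count = 1.

1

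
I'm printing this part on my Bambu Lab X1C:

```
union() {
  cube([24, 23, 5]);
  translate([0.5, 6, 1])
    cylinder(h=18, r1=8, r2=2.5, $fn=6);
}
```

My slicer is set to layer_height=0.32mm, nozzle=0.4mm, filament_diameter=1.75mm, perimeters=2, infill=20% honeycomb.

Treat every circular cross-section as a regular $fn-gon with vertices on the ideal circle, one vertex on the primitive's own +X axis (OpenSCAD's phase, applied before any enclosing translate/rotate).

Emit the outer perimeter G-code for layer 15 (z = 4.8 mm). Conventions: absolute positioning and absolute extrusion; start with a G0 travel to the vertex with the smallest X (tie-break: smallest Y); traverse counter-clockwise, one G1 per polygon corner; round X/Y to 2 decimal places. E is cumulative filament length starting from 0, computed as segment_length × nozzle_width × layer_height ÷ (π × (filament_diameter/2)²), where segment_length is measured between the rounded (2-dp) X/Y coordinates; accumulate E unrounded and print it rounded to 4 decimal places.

At z = 4.8 mm: the cube (footprint 24×23) is included at this height; the cone at (0.5, 6): at t=0.211 of its height the radius interpolates to r₁+(r₂−r₁)t = 6.839, giving a regular 6-gon of that circumradius; Merging all regions: the regions partially overlap (shared area 66.68 mm²), so overlapping operands fuse into one piece — 1 connected region. The outline is a single polygon with 9 vertices. Extrusion per mm of travel: 0.4 × 0.32 / (π × 0.875²) = 0.053216. Accumulating E over each segment gives final E = 5.4107.

G0 X-6.34 Y6.00 Z4.80
G1 X-2.92 Y0.08 E0.3638
G1 X0.00 Y0.08 E0.5192
G1 X0.00 Y0.00 E0.5235
G1 X24.00 Y0.00 E1.8007
G1 X24.00 Y23.00 E3.0246
G1 X0.00 Y23.00 E4.3018
G1 X0.00 Y11.92 E4.8915
G1 X-2.92 Y11.92 E5.0469
G1 X-6.34 Y6.00 E5.4107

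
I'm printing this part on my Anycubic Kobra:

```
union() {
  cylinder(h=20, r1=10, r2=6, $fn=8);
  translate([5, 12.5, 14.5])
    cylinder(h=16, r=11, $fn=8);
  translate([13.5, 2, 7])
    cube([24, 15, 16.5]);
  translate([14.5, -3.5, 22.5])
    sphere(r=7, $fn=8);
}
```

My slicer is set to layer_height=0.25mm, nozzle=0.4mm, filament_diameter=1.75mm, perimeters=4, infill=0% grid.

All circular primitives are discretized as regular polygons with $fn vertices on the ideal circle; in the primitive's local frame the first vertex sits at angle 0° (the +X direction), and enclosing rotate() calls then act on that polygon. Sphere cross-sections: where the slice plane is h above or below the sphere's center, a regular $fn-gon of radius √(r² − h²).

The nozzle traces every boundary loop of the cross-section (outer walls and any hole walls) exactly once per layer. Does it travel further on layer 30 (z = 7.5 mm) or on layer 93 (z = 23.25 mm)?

layer 93 (z = 23.25 mm)

Layer 30 (z = 7.5): the cone contributes a regular 8-gon of circumradius 8.500 (interpolated between r1=10 and r2=6 at t=0.375) (perimeter = 2·8·8.500·sin(180°/8) = 52.04 mm); the cylinder at (5, 12.5) does not reach this height (z outside [14.5, 30.5]); the cube at (13.5, 2) (footprint 24×15) is included at this height (perimeter 78.00 mm); the sphere at (14.5, -3.5) is absent (|z−center|=15.000 > r=7); Taking the union: the 2 present regions are separate (no shared area or edge), so areas and boundary lengths simply add and each stays a separate island — boundary = 130.04 mm. So its perimeter = 130.04 mm. Layer 93 (z = 23.25): the cone does not reach this height (z outside [0, 20]); the cylinder at (5, 12.5): section is a regular 8-gon, circumradius r=11 (perimeter = 2·8·11.000·sin(180°/8) = 67.35 mm); the 24×15 cube at (13.5, 2) contributes its full rectangle (perimeter 78.00 mm); the r=7 sphere at (14.5, -3.5) slices to a regular 8-gon of circumradius 6.960 (√(r²−h²) with h=0.75 from center) (perimeter = 2·8·6.960·sin(180°/8) = 42.61 mm); Taking the union: the regions partially overlap (shared area 18.43 mm²), so the edge portions inside another operand are dropped and the merged outline is re-measured after clipping — boundary = 154.92 mm. So its perimeter = 154.92 mm. Layer 93 is larger (154.92 vs 130.04 mm).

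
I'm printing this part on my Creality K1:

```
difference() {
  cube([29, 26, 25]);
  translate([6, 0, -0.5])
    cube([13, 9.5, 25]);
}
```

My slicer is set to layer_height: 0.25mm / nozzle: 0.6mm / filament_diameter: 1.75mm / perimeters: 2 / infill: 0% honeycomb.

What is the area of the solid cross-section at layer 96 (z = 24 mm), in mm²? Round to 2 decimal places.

At z = 24 mm: the cube (footprint 29×26) is included at this height (area 754.00 mm²); the cube at (6, 0) is present — its section is the full 13×9.5 rectangle (area 123.50 mm²); After the difference (first − rest): starting from the 29×26 cube (754.00 mm²), the 13×9.5 cube at (6, 0) lies inside it touching the edge (removes its full 123.50 mm²) — area = 630.50 mm². Overall, the cross-section is a single solid region. Net area = 630.50 mm².

630.50 mm²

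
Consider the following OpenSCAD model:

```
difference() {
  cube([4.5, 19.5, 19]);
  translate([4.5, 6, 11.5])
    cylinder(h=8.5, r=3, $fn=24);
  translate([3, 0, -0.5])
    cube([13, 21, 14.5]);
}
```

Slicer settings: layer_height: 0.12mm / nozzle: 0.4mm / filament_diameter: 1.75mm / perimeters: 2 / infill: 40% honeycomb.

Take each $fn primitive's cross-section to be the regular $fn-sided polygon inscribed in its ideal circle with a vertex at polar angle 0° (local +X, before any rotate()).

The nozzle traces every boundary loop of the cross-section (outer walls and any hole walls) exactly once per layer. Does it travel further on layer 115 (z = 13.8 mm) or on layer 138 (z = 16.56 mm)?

layer 138 (z = 16.56 mm)

Layer 115 (z = 13.8): the cube is present — its section is the full 4.5×19.5 rectangle (perimeter 48.00 mm); the r=3 cylinder at (4.5, 6) contributes a regular 24-gon of circumradius 3 (perimeter = 2·24·3.000·sin(180°/24) = 18.80 mm); the 13×21 cube at (3, 0) contributes its full rectangle (perimeter 68.00 mm); Subtracting the remaining from the first: starting from the 4.5×19.5 cube, the r=3 cylinder at (4.5, 6) partially overlaps it — only the 13.98 mm² overlap (of its 27.95 mm²) is removed, clipping the outline; the 13×21 cube at (3, 0) partially overlaps it — only the 20.69 mm² overlap (of its 273.00 mm²) is removed, clipping the outline — boundary = 46.07 mm. So its perimeter = 46.07 mm. Layer 138 (z = 16.56): the cube is present — its section is the full 4.5×19.5 rectangle (perimeter 48.00 mm); the r=3 cylinder at (4.5, 6) contributes a regular 24-gon of circumradius 3 (perimeter = 2·24·3.000·sin(180°/24) = 18.80 mm); the cube at (3, 0) is not intersected at this z (z outside [-0.5, 14]); Subtracting the remaining from the first: starting from the 4.5×19.5 cube, the r=3 cylinder at (4.5, 6) partially overlaps it — only the 13.98 mm² overlap (of its 27.95 mm²) is removed, clipping the outline — boundary = 51.40 mm. So its perimeter = 51.40 mm. Layer 138 is larger (51.40 vs 46.07 mm).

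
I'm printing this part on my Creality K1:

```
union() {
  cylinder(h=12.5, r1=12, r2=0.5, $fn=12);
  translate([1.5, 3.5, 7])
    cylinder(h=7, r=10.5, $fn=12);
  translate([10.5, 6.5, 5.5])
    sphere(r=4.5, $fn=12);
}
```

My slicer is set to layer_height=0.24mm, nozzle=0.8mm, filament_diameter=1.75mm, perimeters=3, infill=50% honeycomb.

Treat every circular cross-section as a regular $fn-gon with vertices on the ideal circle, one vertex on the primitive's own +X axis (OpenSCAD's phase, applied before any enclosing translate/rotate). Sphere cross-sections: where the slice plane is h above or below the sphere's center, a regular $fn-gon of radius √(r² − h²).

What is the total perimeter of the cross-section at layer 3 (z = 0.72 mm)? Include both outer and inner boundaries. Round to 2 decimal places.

At z = 0.72 mm: the cone (r1=12→r2=0.5) has section circumradius 11.338 here — a regular 12-gon (perimeter = 2·12·11.338·sin(180°/12) = 70.43 mm); the cylinder at (1.5, 3.5) does not reach this height (z outside [7, 14]); the sphere at (10.5, 6.5) is not intersected at this z (|z−center|=4.780 > r=4.5); Taking the union: only the cone is present, so the union is just that shape — boundary = 70.43 mm. Overall, the cross-section is a single solid region. Total boundary length (outer) = 70.43 mm.

70.43 mm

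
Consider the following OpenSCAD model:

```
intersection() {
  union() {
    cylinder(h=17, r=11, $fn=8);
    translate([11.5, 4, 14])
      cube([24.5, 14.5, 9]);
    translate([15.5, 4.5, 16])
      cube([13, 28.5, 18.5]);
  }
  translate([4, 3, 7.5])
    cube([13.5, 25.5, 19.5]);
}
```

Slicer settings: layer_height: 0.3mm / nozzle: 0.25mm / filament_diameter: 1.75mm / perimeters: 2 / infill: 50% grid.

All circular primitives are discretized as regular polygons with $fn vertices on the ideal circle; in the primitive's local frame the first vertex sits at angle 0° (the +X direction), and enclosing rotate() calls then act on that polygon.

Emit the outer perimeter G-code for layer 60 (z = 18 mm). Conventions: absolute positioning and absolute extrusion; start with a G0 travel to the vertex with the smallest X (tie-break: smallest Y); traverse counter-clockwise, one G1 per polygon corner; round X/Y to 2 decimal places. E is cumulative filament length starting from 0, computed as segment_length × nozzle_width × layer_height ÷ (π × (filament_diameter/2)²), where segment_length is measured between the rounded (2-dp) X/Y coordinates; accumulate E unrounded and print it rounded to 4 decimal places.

At z = 18 mm: the cylinder is not intersected at this z (z outside [0, 17]); the 24.5×14.5 cube at (11.5, 4) contributes its full rectangle; the cube at (15.5, 4.5) (footprint 13×28.5) is included at this height; Combining (union): the regions partially overlap (shared area 182.00 mm²), so overlapping operands fuse into one piece — 1 connected region; the cube at (4, 3) (footprint 13.5×25.5) is included at this height; Taking the intersection: the 13.5×25.5 cube at (4, 3) partially overlaps that combined region; clipping to the common part keeps 107.00 mm² — 1 connected region. The outline is a single polygon with 6 vertices. Extrusion per mm of travel: 0.25 × 0.3 / (π × 0.875²) = 0.031181. Accumulating E over each segment gives final E = 1.9021.

G0 X11.50 Y4.00 Z18.00
G1 X17.50 Y4.00 E0.1871
G1 X17.50 Y28.50 E0.9510
G1 X15.50 Y28.50 E1.0134
G1 X15.50 Y18.50 E1.3252
G1 X11.50 Y18.50 E1.4499
G1 X11.50 Y4.00 E1.9021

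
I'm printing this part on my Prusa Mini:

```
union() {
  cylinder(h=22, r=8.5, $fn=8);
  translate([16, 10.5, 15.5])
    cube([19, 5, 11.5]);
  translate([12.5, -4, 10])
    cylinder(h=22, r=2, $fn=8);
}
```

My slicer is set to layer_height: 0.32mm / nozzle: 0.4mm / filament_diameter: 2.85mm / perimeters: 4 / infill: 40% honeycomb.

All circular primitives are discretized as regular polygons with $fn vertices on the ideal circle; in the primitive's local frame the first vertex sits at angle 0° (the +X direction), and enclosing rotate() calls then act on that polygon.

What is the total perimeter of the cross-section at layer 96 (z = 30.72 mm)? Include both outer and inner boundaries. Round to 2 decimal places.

At z = 30.72 mm: the cylinder does not reach this height (z outside [0, 22]); the cube at (16, 10.5) does not reach this height (z outside [15.5, 27]); the r=2 cylinder at (12.5, -4) gives a regular 8-gon of circumradius 2 (constant along its height) (perimeter = 2·8·2.000·sin(180°/8) = 12.25 mm); Combining (union): only the r=2 cylinder at (12.5, -4) is present, so the union is just that shape — boundary = 12.25 mm. Overall, the cross-section is a single solid region. Total boundary length (outer) = 12.25 mm.

12.25 mm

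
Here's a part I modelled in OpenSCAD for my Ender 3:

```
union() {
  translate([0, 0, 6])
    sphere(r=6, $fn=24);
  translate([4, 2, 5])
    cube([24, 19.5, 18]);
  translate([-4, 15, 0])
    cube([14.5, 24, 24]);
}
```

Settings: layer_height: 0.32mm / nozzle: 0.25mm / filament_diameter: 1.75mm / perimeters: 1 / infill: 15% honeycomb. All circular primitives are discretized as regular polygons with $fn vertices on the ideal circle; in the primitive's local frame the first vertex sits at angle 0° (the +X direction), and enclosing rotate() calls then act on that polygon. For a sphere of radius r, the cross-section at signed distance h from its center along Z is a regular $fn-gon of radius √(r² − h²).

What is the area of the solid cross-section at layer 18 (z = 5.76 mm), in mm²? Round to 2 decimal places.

883.08 mm²

At z = 5.76 mm: the r=6 sphere slices to a regular 24-gon of circumradius 5.995 (√(r²−h²) with h=0.24 from center) (area = (24/2)·5.995²·sin(360°/24) = 111.63 mm²); the 24×19.5 cube at (4, 2) contributes its full rectangle (area 468.00 mm²); the cube at (-4, 15) (footprint 14.5×24) is included at this height (area 348.00 mm²); Merging all regions: the regions partially overlap — summed areas 927.63 mm² minus the doubly-counted overlap 44.56 mm² gives 883.08 mm² — area = 883.08 mm². Overall, the cross-section is a single solid region. Net area = 883.08 mm².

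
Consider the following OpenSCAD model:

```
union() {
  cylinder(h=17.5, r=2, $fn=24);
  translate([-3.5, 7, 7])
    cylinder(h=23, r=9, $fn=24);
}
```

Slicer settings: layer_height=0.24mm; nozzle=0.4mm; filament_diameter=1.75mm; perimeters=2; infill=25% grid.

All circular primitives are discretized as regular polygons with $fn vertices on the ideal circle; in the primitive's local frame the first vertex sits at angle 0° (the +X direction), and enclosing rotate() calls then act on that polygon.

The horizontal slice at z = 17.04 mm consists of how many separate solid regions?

1

At z = 17.04 mm: the r=2 cylinder gives a regular 24-gon of circumradius 2 (constant along its height); the cylinder at (-3.5, 7): section is a regular 24-gon, circumradius r=9; Combining (union): the regions partially overlap (shared area 10.24 mm²), so overlapping operands fuse into one piece — 1 connected region. The result has 1 disconnected region.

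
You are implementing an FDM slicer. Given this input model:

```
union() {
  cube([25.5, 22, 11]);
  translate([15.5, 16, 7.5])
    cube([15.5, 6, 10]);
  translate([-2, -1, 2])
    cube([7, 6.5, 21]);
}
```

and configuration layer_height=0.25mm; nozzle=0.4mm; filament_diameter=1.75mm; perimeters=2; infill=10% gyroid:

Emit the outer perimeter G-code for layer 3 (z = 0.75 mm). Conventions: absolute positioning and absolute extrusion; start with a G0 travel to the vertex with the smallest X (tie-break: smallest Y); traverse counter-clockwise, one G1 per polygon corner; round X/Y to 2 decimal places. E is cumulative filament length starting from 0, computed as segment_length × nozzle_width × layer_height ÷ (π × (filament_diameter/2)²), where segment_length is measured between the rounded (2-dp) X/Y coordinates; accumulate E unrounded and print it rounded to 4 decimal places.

At z = 0.75 mm: the 25.5×22 cube contributes its full rectangle; the cube at (15.5, 16) is absent (z outside [7.5, 17.5]); the cube at (-2, -1) is not intersected at this z (z outside [2, 23]); Combining (union): only the 25.5×22 cube is present, so the union is just that shape — 1 connected region. The outline is a single polygon with 4 vertices. Extrusion per mm of travel: 0.4 × 0.25 / (π × 0.875²) = 0.041575. Accumulating E over each segment gives final E = 3.9496.

G0 X0.00 Y0.00 Z0.75
G1 X25.50 Y0.00 E1.0602
G1 X25.50 Y22.00 E1.9748
G1 X0.00 Y22.00 E3.0350
G1 X0.00 Y0.00 E3.9496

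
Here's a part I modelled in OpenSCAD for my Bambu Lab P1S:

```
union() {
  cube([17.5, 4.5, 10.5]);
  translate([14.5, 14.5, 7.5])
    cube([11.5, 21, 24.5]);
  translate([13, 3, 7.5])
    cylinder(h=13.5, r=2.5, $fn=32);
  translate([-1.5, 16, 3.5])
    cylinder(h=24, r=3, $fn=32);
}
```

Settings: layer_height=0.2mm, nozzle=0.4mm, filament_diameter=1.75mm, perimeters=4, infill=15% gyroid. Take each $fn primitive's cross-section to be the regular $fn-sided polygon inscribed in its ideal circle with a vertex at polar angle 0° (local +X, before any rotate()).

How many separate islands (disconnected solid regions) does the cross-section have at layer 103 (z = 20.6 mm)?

At z = 20.6 mm: the cube is absent (z outside [0, 10.5]); the cube at (14.5, 14.5) is present — its section is the full 11.5×21 rectangle; the r=2.5 cylinder at (13, 3) gives a regular 32-gon of circumradius 2.5 (constant along its height); the r=3 cylinder at (-1.5, 16) contributes a regular 32-gon of circumradius 3; Taking the union: the 3 present regions are separate (no shared area or edge), so areas and boundary lengths simply add and each stays a separate island — 3 connected regions. Overall, the cross-section has 3 separate islands. Island count = 3.

3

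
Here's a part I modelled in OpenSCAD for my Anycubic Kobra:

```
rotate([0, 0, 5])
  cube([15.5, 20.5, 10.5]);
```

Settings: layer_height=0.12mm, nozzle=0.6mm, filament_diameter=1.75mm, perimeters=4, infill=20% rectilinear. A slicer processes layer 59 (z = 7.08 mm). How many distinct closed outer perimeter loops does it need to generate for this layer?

At z = 7.08 mm: the cube is present — its section is the full 15.5×20.5 rectangle; (rotated 5° about Z; rotation is an isometry so areas/perimeters/island counts are preserved). The result has 1 disconnected region.

1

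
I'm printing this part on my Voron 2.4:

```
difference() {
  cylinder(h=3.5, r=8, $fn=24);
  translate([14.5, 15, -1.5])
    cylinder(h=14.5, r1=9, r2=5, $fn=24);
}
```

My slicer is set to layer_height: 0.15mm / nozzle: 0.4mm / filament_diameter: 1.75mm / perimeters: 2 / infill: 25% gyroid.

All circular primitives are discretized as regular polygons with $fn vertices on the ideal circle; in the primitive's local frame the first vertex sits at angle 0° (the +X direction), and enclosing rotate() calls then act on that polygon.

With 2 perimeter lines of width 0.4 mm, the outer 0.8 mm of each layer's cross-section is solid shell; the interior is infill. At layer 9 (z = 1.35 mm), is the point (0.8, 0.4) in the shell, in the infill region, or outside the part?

infill

At z = 1.35 mm: the r=8 cylinder gives a regular 24-gon of circumradius 8 (constant along its height); the cone at (14.5, 15): at t=0.197 of its height the radius interpolates to r₁+(r₂−r₁)t = 8.214, giving a regular 24-gon of that circumradius; After the difference (first − rest): starting from the r=8 cylinder, the cone at (14.5, 15) misses the remaining region (no effect) — 1 connected region. Overall, the cross-section is a single solid region. The nearest boundary edge runs (6.93, 4.00)→(7.73, 2.07); distance from the point to it = 7.04 mm. The point is inside the cross-section and 7.04 mm from the nearest boundary — more than the 0.8 mm shell width (2 × 0.4), so it's in the infill interior.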